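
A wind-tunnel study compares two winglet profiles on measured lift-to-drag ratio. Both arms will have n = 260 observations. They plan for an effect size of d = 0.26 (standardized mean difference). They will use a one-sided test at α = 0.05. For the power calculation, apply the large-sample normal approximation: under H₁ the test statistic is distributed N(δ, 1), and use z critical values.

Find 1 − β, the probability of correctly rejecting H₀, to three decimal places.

Noncentrality parameter: δ = d·√(n/2) = 0.26 × √(260/2) = 2.9645
Critical value for a one-sided test at α = 0.05: z_α = 1.645.
Power = Φ(δ − 1.645) = Φ(1.320) = 0.9065.

Power ≈ 0.907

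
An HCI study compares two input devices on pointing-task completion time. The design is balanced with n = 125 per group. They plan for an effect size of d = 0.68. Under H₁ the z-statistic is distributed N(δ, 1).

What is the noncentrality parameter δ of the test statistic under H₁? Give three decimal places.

δ ≈ 5.376

δ = d·√(n/2) = 0.68 × √(125/2) = 5.3759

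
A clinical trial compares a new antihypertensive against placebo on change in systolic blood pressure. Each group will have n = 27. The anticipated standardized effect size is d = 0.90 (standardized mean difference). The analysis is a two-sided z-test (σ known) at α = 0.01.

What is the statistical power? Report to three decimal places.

Power ≈ 0.768

Noncentrality parameter: δ = d·√(n/2) = 0.90 × √(27/2) = 3.3068
Critical value for a two-sided test at α = 0.01: z_{α/2} = 2.576.
Power = Φ(δ − 2.576) + Φ(−δ − 2.576) = Φ(0.731) + Φ(-5.883) = 0.7676 + 0.0000 = 0.7676.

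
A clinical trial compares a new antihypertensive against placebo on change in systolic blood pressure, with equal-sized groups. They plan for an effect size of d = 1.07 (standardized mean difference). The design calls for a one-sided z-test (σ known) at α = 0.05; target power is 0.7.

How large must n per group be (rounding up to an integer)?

n = 9 per group

Set Φ(δ − 1.645) = 0.7; then δ − 1.645 = Φ⁻¹(0.7) = 0.524, giving δ = 2.169.
δ = d·√(n/2) ⇒ n = 2(δ/d)² = 2 × (2.169 / 1.07)² = 8.22.
Rounding up, n = 9 per group.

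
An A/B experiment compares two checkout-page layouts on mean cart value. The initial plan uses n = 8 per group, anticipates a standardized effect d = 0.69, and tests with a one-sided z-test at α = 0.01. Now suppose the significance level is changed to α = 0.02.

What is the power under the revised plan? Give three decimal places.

δ = d·√(n/2) = 0.69 × √(8/2) = 1.3800 (unchanged). New critical value: z_{0.02} = 2.054.
Revised power = Φ(δ − 2.054) = Φ(-0.674) = 0.2502.

Power ≈ 0.250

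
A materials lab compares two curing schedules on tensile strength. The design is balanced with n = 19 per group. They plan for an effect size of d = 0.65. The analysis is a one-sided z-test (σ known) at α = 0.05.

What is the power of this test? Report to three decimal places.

Power ≈ 0.640

Noncentrality parameter: δ = d·√(n/2) = 0.65 × √(19/2) = 2.0034
One-sided α = 0.05 → critical value z_{0.05} = 1.645.
Power = P(Z > 1.645 − δ) = Φ(0.359) = 0.6400.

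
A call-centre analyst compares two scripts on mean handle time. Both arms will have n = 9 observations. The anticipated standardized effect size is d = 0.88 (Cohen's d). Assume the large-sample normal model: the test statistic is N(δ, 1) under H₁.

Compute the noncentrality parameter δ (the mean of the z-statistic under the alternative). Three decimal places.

The noncentrality parameter scales effect size by the design's sample-size factor: δ = d·√(n/2) = 0.88 × √(9/2) = 1.8668

δ ≈ 1.867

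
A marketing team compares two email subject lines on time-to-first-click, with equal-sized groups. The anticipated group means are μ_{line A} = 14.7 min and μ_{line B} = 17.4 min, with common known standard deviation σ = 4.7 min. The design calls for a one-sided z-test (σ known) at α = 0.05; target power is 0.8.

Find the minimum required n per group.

Standardized effect: d = |μ_{line A} − μ_{line B}| / σ = |14.7 − 17.4| / 4.7 = 0.5745
Set Φ(δ − 1.645) = 0.8; then δ − 1.645 = Φ⁻¹(0.8) = 0.842, giving δ = 2.486.
δ = d·√(n/2) ⇒ n = 2(δ/d)² = 2 × (2.486 / 0.5745)² = 37.47.
Round up to the next whole unit.

n = 38 per group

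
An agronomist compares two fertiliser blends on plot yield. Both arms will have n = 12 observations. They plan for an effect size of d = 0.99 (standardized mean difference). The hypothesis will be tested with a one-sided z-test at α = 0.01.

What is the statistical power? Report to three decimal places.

Noncentrality parameter: δ = d·√(n/2) = 0.99 × √(12/2) = 2.4250
Critical value for a one-sided test at α = 0.01: z_α = 2.326.
Power = P(Z > 2.326 − δ) = Φ(0.099) = 0.5393.

Power ≈ 0.539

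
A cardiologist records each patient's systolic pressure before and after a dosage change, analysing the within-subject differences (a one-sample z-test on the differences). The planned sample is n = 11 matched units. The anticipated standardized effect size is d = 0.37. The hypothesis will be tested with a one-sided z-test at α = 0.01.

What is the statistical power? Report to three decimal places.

Power ≈ 0.136

Noncentrality parameter: δ = d·√n = 0.37 × √11 = 1.2272
Critical value for a one-sided test at α = 0.01: z_α = 2.326.
Power = P(Z > 2.326 − δ) = Φ(-1.099) = 0.1358.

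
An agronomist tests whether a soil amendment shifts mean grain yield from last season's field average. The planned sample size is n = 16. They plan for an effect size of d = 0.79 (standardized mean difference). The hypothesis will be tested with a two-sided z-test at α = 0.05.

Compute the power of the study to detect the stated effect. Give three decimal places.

Noncentrality parameter: δ = d·√n = 0.79 × √16 = 3.1600
Critical value for a two-sided test at α = 0.05: z_{α/2} = 1.960.
Power = Φ(δ − 1.960) + Φ(−δ − 1.960) = Φ(1.200) + Φ(-5.120) = 0.8849 + 0.0000 = 0.8849.

Power ≈ 0.885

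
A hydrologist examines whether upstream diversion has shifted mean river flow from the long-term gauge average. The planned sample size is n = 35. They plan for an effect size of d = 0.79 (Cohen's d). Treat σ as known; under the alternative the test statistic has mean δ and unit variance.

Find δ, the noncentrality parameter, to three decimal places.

δ ≈ 4.674

δ = d·√n = 0.79 × √35 = 4.6737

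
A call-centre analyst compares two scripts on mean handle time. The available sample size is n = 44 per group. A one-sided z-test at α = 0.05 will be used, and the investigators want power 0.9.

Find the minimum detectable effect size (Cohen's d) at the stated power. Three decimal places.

Need Φ(δ − 1.645) = 0.9, so δ = 1.645 + 1.282 = 2.926.
δ = d·√(n/2) ⇒ d = δ/√(n/2) = 2.926/√(44/2) = 0.6239.

d ≈ 0.624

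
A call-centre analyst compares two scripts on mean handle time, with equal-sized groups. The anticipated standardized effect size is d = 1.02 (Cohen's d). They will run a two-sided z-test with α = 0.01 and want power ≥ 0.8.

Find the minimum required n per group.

Set Φ(δ − 2.576) = 0.8; then δ − 2.576 = Φ⁻¹(0.8) = 0.842, giving δ = 3.417.
(The Φ(−δ − z_{α/2}) term is vanishingly small for δ > 0 and is dropped in the standard sample-size formula.)
δ = d·√(n/2) ⇒ n = 2(δ/d)² = 2 × (3.417 / 1.02)² = 22.45.
Rounding up, n = 23 per group.

n = 23 per group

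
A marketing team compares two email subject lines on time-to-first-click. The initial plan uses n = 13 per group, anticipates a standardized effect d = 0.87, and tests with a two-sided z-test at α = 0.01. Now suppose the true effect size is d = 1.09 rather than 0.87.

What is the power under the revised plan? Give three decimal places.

With d = 1.09: δ = d·√(n/2) = 1.09 × √(13/2) = 2.7790. Critical value z_{0.005} = 2.576.
Revised power = Φ(δ − 2.576) + Φ(−δ − 2.576) = Φ(0.203) + Φ(-5.355) = 0.5805 + 0.0000 = 0.5805.

Power ≈ 0.580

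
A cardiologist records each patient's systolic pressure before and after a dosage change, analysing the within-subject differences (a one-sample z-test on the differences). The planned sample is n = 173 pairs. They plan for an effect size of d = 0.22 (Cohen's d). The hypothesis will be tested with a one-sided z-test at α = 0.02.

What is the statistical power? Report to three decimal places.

Power ≈ 0.800

Noncentrality parameter: δ = d·√n = 0.22 × √173 = 2.8936
Critical value for a one-sided test at α = 0.02: z_α = 2.054.
Power = Φ(δ − 2.054) = Φ(0.840) = 0.7995.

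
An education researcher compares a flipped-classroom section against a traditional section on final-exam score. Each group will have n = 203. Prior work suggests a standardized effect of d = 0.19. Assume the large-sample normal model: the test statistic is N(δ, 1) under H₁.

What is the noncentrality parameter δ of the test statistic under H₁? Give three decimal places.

δ ≈ 1.914

The noncentrality parameter scales effect size by the design's sample-size factor: δ = d·√(n/2) = 0.19 × √(203/2) = 1.9142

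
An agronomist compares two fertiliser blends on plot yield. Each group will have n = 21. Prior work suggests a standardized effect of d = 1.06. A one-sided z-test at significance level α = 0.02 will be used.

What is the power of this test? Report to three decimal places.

Power ≈ 0.916

Noncentrality parameter: δ = d·√(n/2) = 1.06 × √(21/2) = 3.4348
Critical value for a one-sided test at α = 0.02: z_α = 2.054.
Power = P(Z > 2.054 − δ) = Φ(1.381) = 0.9164.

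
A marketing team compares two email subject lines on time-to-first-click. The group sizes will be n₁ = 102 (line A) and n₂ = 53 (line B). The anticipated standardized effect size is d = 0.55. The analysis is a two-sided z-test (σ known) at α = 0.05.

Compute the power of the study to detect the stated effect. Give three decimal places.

Power ≈ 0.901

Noncentrality parameter: λ = d / √(1/n₁ + 1/n₂) = 0.55 / √(1/102 + 1/53) = 3.2481
Critical value for a two-sided test at α = 0.05: z_{α/2} = 1.960.
Power = Φ(λ − 1.960) + Φ(−λ − 1.960) = Φ(1.288) + Φ(-5.208) = 0.9012 + 0.0000 = 0.9012.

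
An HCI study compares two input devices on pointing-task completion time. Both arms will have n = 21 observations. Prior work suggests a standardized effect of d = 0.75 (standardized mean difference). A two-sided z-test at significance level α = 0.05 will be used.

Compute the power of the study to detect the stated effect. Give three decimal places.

Noncentrality parameter: δ = d·√(n/2) = 0.75 × √(21/2) = 2.4303
Critical value for a two-sided test at α = 0.05: z_{α/2} = 1.960.
Power = Φ(δ − 1.960) + Φ(−δ − 1.960) = Φ(0.470) + Φ(-4.390) = 0.6809 + 0.0000 = 0.6809.

Power ≈ 0.681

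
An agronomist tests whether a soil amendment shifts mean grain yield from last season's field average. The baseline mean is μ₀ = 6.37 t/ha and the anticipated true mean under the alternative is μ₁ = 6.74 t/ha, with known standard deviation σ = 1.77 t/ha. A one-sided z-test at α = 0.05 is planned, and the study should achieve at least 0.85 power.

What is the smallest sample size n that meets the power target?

Standardized effect: d = |μ₁ − μ₀| / σ = |6.74 − 6.37| / 1.77 = 0.2090
For power 0.85 need Φ(δ − z_{0.05}) = 0.85, so δ = z_{0.05} + z_{0.15} = 1.645 + 1.036 = 2.681.
δ = d·√n ⇒ n = (δ/d)² = (2.681 / 0.2090)² = 164.52.
Rounding up, n = 165.

n = 165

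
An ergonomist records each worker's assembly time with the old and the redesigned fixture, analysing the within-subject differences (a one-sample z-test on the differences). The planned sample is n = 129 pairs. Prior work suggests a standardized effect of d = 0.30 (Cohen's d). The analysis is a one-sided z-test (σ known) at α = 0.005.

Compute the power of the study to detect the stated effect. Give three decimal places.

Power ≈ 0.797

Noncentrality parameter: δ = d·√n = 0.30 × √129 = 3.4073
One-sided α = 0.005 → critical value z_{0.005} = 2.576.
Power = Φ(δ − 2.576) = Φ(0.832) = 0.7972.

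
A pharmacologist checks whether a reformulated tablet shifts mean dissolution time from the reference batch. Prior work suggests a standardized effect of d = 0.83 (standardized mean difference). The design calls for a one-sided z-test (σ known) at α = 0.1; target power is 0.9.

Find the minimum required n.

For power 0.9 need Φ(δ − z_{0.1}) = 0.9, so δ = z_{0.1} + z_{0.10} = 1.282 + 1.282 = 2.563.
δ = d·√n ⇒ n = (δ/d)² = (2.563 / 0.83)² = 9.54.
Round up to the next whole unit.

n = 10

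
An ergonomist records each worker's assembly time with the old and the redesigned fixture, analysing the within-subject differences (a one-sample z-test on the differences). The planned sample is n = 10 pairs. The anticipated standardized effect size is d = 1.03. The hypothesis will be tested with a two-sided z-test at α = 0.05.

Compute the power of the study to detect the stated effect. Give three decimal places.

Noncentrality parameter: δ = d·√n = 1.03 × √10 = 3.2571
Two-sided α = 0.05 → critical value z_{0.025} = 1.960.
Power = Φ(δ − 1.960) + Φ(−δ − 1.960) = Φ(1.297) + Φ(-5.217) = 0.9027 + 0.0000 = 0.9027.

Power ≈ 0.903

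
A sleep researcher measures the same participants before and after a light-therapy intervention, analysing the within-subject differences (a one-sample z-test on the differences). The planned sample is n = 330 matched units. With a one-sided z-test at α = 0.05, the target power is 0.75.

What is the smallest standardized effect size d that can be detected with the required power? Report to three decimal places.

d ≈ 0.128

Required noncentrality: δ = z_{0.05} + z_{0.25} = 1.645 + 0.674 = 2.319.
δ = d·√n ⇒ d = δ/√n = 2.319/√330 = 0.1277.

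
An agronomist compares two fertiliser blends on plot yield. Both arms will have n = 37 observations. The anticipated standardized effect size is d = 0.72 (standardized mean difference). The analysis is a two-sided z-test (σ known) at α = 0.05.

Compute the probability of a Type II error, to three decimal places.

Noncentrality parameter: δ = d·√(n/2) = 0.72 × √(37/2) = 3.0968
Two-sided α = 0.05 → critical value z_{0.025} = 1.960.
Power = Φ(δ − 1.960) + Φ(−δ − 1.960) = Φ(1.137) + Φ(-5.057) = 0.8722 + 0.0000 = 0.8722.
Type II error: β = 1 − power = 1 − 0.8722 = 0.1278.

β ≈ 0.128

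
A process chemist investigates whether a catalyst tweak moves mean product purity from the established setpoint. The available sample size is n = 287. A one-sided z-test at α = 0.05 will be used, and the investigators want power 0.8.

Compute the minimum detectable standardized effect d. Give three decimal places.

d ≈ 0.147

Need Φ(δ − 1.645) = 0.8, so δ = 1.645 + 0.842 = 2.486.
δ = d·√n ⇒ d = δ/√n = 2.486/√287 = 0.1468.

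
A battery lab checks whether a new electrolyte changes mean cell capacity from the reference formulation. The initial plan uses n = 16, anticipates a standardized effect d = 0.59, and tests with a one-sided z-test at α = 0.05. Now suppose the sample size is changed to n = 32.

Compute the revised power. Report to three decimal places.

Power ≈ 0.955

With n = 32: δ = d·√n = 0.59 × √32 = 3.3375. Critical value z_{0.05} = 1.645.
Revised power = Φ(δ − 1.645) = Φ(1.693) = 0.9547.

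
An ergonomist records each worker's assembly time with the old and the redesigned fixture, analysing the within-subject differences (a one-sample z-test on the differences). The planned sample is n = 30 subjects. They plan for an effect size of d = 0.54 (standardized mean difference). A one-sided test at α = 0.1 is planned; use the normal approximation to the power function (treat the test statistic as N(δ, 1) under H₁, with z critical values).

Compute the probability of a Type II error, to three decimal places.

Noncentrality parameter: δ = d·√n = 0.54 × √30 = 2.9577
One-sided α = 0.1 → critical value z_{0.1} = 1.282.
Power = P(Z > 1.282 − δ) = Φ(1.676) = 0.9531.
Type II error: β = 1 − power = 1 − 0.9531 = 0.0469.

β ≈ 0.047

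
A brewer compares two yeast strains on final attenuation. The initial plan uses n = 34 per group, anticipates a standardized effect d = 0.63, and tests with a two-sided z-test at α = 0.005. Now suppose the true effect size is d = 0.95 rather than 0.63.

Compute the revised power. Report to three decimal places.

Power ≈ 0.866

With d = 0.95: δ = d·√(n/2) = 0.95 × √(34/2) = 3.9170. Critical value z_{0.0025} = 2.807.
Revised power = Φ(δ − 2.807) + Φ(−δ − 2.807) = Φ(1.110) + Φ(-6.724) = 0.8665 + 0.0000 = 0.8665.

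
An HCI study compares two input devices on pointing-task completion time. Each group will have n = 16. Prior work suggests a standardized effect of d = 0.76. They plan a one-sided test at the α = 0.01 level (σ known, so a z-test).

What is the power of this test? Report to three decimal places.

Power ≈ 0.430

Noncentrality parameter: δ = d·√(n/2) = 0.76 × √(16/2) = 2.1496
Critical value for a one-sided test at α = 0.01: z_α = 2.326.
Power = Φ(δ − 2.326) = Φ(-0.177) = 0.4299.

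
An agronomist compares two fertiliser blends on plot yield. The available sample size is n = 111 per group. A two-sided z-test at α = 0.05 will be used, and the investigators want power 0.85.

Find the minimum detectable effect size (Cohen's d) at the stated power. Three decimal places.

d ≈ 0.402

Required noncentrality: δ = z_{0.025} + z_{0.15} = 1.960 + 1.036 = 2.996.
(Lower-tail contribution to power is negligible for δ > 0.)
δ = d·√(n/2) ⇒ d = δ/√(n/2) = 2.996/√(111/2) = 0.4022.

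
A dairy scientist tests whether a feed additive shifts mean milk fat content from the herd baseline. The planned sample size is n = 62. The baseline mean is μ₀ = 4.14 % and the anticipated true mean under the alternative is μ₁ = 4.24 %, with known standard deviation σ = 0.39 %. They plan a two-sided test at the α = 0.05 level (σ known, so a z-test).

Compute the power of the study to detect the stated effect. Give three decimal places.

Power ≈ 0.524

Standardized effect: d = |μ₁ − μ₀| / σ = |4.24 − 4.14| / 0.39 = 0.2564
Noncentrality parameter: δ = d·√n = 0.2564 × √62 = 2.0190
Critical value for a two-sided test at α = 0.05: z_{α/2} = 1.960.
Power = Φ(δ − 1.960) + Φ(−δ − 1.960) = Φ(0.059) + Φ(-3.979) = 0.5235 + 0.0000 = 0.5236.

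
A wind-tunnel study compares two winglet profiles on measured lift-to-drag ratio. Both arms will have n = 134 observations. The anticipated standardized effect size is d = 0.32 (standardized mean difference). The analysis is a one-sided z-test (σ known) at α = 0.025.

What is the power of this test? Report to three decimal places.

Noncentrality parameter: δ = d·√(n/2) = 0.32 × √(134/2) = 2.6193
Critical value for a one-sided test at α = 0.025: z_α = 1.960.
Power = Φ(δ − 1.960) = Φ(0.659) = 0.7452.

Power ≈ 0.745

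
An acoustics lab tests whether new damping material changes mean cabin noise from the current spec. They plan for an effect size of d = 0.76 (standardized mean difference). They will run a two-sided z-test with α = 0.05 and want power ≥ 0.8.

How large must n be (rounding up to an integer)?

n = 14

Set Φ(δ − 1.960) = 0.8; then δ − 1.960 = Φ⁻¹(0.8) = 0.842, giving δ = 2.802.
(Ignoring the negligible lower-tail rejection probability gives the usual closed-form inversion.)
δ = d·√n ⇒ n = (δ/d)² = (2.802 / 0.76)² = 13.59.
Round up to the next whole unit.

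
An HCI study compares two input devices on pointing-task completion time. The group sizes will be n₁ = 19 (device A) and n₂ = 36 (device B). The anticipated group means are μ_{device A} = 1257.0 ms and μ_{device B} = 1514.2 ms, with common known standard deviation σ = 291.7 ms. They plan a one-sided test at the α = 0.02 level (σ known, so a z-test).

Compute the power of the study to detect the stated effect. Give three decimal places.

Standardized effect: d = |μ_{device A} − μ_{device B}| / σ = |1257.0 − 1514.2| / 291.7 = 0.8817
Noncentrality parameter: λ = d / √(1/n₁ + 1/n₂) = 0.8817 / √(1/19 + 1/36) = 3.1094
One-sided α = 0.02 → critical value z_{0.02} = 2.054.
Power = Φ(λ − 2.054) = Φ(1.056) = 0.8544.

Power ≈ 0.854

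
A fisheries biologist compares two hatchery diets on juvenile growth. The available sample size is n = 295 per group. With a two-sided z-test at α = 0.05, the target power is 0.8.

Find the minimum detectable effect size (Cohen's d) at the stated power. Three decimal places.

d ≈ 0.231

Need Φ(δ − 1.960) = 0.8, so δ = 1.960 + 0.842 = 2.802.
(Lower-tail contribution to power is negligible for δ > 0.)
δ = d·√(n/2) ⇒ d = δ/√(n/2) = 2.802/√(295/2) = 0.2307.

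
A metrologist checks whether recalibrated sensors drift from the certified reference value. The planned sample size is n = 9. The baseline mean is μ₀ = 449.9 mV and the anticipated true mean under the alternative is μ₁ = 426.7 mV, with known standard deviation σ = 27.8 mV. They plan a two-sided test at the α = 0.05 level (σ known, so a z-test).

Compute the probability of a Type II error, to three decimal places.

β ≈ 0.293

Standardized effect: d = |μ₁ − μ₀| / σ = |426.7 − 449.9| / 27.8 = 0.8345
Noncentrality parameter: λ = d·√n = 0.8345 × √9 = 2.5036
Critical value for a two-sided test at α = 0.05: z_{α/2} = 1.960.
Power = Φ(λ − 1.960) + Φ(−λ − 1.960) = Φ(0.544) + Φ(-4.464) = 0.7067 + 0.0000 = 0.7067.
Type II error: β = 1 − power = 1 − 0.7067 = 0.2933.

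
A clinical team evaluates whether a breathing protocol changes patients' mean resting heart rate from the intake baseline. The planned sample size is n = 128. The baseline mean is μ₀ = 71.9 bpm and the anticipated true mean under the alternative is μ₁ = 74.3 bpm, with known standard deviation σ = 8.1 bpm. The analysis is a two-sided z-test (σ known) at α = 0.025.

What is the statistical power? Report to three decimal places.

Power ≈ 0.867

Standardized effect: d = |μ₁ − μ₀| / σ = |74.3 − 71.9| / 8.1 = 0.2963
Noncentrality parameter: δ = d·√n = 0.2963 × √128 = 3.3522
Critical value for a two-sided test at α = 0.025: z_{α/2} = 2.241.
Power = Φ(δ − 2.241) + Φ(−δ − 2.241) = Φ(1.111) + Φ(-5.594) = 0.8667 + 0.0000 = 0.8667.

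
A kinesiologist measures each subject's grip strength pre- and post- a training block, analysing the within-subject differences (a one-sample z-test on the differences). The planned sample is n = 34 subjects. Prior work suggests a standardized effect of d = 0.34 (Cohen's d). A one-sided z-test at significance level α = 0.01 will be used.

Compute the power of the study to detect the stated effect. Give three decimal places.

Power ≈ 0.365

Noncentrality parameter: δ = d·√n = 0.34 × √34 = 1.9825
One-sided α = 0.01 → critical value z_{0.01} = 2.326.
Power = Φ(δ − 2.326) = Φ(-0.344) = 0.3655.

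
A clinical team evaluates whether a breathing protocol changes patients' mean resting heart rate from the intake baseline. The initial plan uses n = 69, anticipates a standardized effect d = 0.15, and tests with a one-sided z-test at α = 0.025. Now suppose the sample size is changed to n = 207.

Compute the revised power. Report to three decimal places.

With n = 207: δ = d·√n = 0.15 × √207 = 2.1581. Critical value z_{0.025} = 1.960.
Revised power = P(Z > 1.960 − δ) = Φ(0.198) = 0.5785.

Power ≈ 0.579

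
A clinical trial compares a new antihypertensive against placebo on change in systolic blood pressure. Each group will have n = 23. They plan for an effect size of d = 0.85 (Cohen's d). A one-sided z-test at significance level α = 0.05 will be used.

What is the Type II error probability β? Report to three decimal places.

Noncentrality parameter: δ = d·√(n/2) = 0.85 × √(23/2) = 2.8825
Critical value for a one-sided test at α = 0.05: z_α = 1.645.
Power = Φ(δ − 1.645) = Φ(1.238) = 0.8921.
Type II error: β = 1 − power = 1 − 0.8921 = 0.1079.

β ≈ 0.108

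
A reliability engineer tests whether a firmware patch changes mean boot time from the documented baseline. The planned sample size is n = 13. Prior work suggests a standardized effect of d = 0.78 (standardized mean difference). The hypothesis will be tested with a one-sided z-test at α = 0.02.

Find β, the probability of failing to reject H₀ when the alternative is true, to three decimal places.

Noncentrality parameter: δ = d·√n = 0.78 × √13 = 2.8123
One-sided α = 0.02 → critical value z_{0.02} = 2.054.
Power = P(Z > 2.054 − δ) = Φ(0.759) = 0.7759.
Type II error: β = 1 − power = 1 − 0.7759 = 0.2241.

β ≈ 0.224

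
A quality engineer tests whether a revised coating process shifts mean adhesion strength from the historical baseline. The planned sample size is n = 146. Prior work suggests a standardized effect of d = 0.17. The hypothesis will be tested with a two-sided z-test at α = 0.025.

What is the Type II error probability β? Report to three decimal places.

Noncentrality parameter: δ = d·√n = 0.17 × √146 = 2.0541
Two-sided α = 0.025 → critical value z_{0.0125} = 2.241.
Power = Φ(δ − 2.241) + Φ(−δ − 2.241) = Φ(-0.187) + Φ(-4.296) = 0.4257 + 0.0000 = 0.4257.
Type II error: β = 1 − power = 1 − 0.4257 = 0.5743.

β ≈ 0.574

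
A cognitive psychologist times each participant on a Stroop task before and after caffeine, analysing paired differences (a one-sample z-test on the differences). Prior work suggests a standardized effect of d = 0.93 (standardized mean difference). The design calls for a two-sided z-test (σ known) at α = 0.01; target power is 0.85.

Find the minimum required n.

Set Φ(δ − 2.576) = 0.85; then δ − 2.576 = Φ⁻¹(0.85) = 1.036, giving δ = 3.612.
(Ignoring the negligible lower-tail rejection probability gives the usual closed-form inversion.)
δ = d·√n ⇒ n = (δ/d)² = (3.612 / 0.93)² = 15.09.
Round up to the next whole unit.

n = 16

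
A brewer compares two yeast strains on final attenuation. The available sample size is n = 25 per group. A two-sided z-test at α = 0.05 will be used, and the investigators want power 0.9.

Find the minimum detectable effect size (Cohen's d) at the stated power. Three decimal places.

Required noncentrality: δ = z_{0.025} + z_{0.10} = 1.960 + 1.282 = 3.242.
(Lower-tail contribution to power is negligible for δ > 0.)
δ = d·√(n/2) ⇒ d = δ/√(n/2) = 3.242/√(25/2) = 0.9168.

d ≈ 0.917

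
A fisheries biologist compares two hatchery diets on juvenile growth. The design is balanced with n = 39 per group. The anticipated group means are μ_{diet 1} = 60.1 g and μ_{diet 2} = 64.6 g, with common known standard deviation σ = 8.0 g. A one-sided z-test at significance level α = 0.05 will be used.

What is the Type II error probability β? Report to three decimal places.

β ≈ 0.201

Standardized effect: d = |μ_{diet 1} − μ_{diet 2}| / σ = |60.1 − 64.6| / 8.0 = 0.5625
Noncentrality parameter: δ = d·√(n/2) = 0.5625 × √(39/2) = 2.4839
One-sided α = 0.05 → critical value z_{0.05} = 1.645.
Power = Φ(δ − 1.645) = Φ(0.839) = 0.7993.
Type II error: β = 1 − power = 1 − 0.7993 = 0.2007.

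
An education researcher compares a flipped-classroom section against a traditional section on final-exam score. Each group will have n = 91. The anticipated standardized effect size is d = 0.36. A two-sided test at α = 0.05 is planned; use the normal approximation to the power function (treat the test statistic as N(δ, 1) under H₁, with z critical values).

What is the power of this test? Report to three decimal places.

Noncentrality parameter: δ = d·√(n/2) = 0.36 × √(91/2) = 2.4283
Critical value for a two-sided test at α = 0.05: z_{α/2} = 1.960.
Power = Φ(δ − 1.960) + Φ(−δ − 1.960) = Φ(0.468) + Φ(-4.388) = 0.6802 + 0.0000 = 0.6802.

Power ≈ 0.680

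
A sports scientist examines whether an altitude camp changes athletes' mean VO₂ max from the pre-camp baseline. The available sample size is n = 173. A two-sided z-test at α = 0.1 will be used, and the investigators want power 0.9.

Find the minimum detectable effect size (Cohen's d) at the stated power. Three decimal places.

Required noncentrality: δ = z_{0.05} + z_{0.10} = 1.645 + 1.282 = 2.926.
(The second rejection-region term Φ(−δ − z_{α/2}) is negligible and dropped.)
δ = d·√n ⇒ d = δ/√n = 2.926/√173 = 0.2225.

d ≈ 0.222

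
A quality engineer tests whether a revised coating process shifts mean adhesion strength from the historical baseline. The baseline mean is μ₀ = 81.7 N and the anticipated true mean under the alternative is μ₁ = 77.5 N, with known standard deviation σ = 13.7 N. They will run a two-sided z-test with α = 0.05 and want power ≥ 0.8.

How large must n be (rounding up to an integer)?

Standardized effect: d = |μ₁ − μ₀| / σ = |77.5 − 81.7| / 13.7 = 0.3066
Set Φ(δ − 1.960) = 0.8; then δ − 1.960 = Φ⁻¹(0.8) = 0.842, giving δ = 2.802.
(The Φ(−δ − z_{α/2}) term is vanishingly small for δ > 0 and is dropped in the standard sample-size formula.)
δ = d·√n ⇒ n = (δ/d)² = (2.802 / 0.3066)² = 83.51.
Round up to the next whole unit.

n = 84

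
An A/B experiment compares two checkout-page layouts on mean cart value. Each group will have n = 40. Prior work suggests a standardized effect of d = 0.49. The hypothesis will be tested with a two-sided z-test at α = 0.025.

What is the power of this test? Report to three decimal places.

Noncentrality parameter: δ = d·√(n/2) = 0.49 × √(40/2) = 2.1913
Critical value for a two-sided test at α = 0.025: z_{α/2} = 2.241.
Power = Φ(δ − 2.241) + Φ(−δ − 2.241) = Φ(-0.050) + Φ(-4.433) = 0.4800 + 0.0000 = 0.4800.

Power ≈ 0.480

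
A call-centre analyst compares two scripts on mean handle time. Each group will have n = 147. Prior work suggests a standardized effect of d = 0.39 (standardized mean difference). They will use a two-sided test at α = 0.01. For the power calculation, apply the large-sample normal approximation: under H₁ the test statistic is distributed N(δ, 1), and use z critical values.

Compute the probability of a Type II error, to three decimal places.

Noncentrality parameter: δ = d·√(n/2) = 0.39 × √(147/2) = 3.3436
Critical value for a two-sided test at α = 0.01: z_{α/2} = 2.576.
Power = Φ(δ − 2.576) + Φ(−δ − 2.576) = Φ(0.768) + Φ(-5.919) = 0.7787 + 0.0000 = 0.7787.
Type II error: β = 1 − power = 1 − 0.7787 = 0.2213.

β ≈ 0.221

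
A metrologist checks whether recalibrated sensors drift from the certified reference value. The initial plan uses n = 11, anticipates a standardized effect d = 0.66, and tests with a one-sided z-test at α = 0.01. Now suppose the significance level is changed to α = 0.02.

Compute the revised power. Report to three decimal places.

Power ≈ 0.554

δ = d·√n = 0.66 × √11 = 2.1890 (unchanged). New critical value: z_{0.02} = 2.054.
Revised power = P(Z > 2.054 − δ) = Φ(0.135) = 0.5538.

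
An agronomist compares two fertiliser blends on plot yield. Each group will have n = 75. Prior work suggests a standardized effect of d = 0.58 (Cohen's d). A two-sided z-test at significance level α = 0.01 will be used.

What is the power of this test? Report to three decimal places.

Power ≈ 0.835

Noncentrality parameter: δ = d·√(n/2) = 0.58 × √(75/2) = 3.5518
Critical value for a two-sided test at α = 0.01: z_{α/2} = 2.576.
Power = Φ(δ − 2.576) + Φ(−δ − 2.576) = Φ(0.976) + Φ(-6.128) = 0.8355 + 0.0000 = 0.8355.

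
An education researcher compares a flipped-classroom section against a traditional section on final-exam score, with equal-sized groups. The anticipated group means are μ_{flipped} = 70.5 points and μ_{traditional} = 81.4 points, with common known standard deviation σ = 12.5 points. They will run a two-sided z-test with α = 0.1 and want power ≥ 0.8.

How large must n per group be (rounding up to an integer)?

n = 17 per group

Standardized effect: d = |μ_{flipped} − μ_{traditional}| / σ = |70.5 − 81.4| / 12.5 = 0.8720
Set Φ(δ − 1.645) = 0.8; then δ − 1.645 = Φ⁻¹(0.8) = 0.842, giving δ = 2.486.
(For δ > 0 the lower-tail rejection region contributes negligibly to power, so the one-term inversion is standard.)
δ = d·√(n/2) ⇒ n = 2(δ/d)² = 2 × (2.486 / 0.8720)² = 16.26.
Round up to the next whole unit.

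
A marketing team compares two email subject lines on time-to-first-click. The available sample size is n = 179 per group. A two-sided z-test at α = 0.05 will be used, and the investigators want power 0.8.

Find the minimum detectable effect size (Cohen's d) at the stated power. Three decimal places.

d ≈ 0.296

Required noncentrality: δ = z_{0.025} + z_{0.20} = 1.960 + 0.842 = 2.802.
(The second rejection-region term Φ(−δ − z_{α/2}) is negligible and dropped.)
δ = d·√(n/2) ⇒ d = δ/√(n/2) = 2.802/√(179/2) = 0.2961.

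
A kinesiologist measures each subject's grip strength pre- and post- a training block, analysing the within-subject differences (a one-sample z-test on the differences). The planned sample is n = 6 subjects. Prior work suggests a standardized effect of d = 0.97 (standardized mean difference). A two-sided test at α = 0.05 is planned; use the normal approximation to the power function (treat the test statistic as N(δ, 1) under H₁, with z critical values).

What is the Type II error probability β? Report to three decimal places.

β ≈ 0.339

Noncentrality parameter: δ = d·√n = 0.97 × √6 = 2.3760
Two-sided α = 0.05 → critical value z_{0.025} = 1.960.
Power = Φ(δ − 1.960) + Φ(−δ − 1.960) = Φ(0.416) + Φ(-4.336) = 0.6613 + 0.0000 = 0.6613.
Type II error: β = 1 − power = 1 − 0.6613 = 0.3387.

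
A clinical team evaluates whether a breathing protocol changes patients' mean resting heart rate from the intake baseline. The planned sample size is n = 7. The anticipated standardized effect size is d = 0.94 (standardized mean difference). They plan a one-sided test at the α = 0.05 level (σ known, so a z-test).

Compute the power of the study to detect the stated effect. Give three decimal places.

Power ≈ 0.800

Noncentrality parameter: δ = d·√n = 0.94 × √7 = 2.4870
Critical value for a one-sided test at α = 0.05: z_α = 1.645.
Power = P(Z > 1.645 − δ) = Φ(0.842) = 0.8001.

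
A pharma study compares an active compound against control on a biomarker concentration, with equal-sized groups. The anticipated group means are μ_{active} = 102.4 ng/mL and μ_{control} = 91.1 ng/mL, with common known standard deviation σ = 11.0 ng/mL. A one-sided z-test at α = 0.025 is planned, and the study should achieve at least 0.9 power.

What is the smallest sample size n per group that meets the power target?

n = 20 per group

Standardized effect: d = |μ_{active} − μ_{control}| / σ = |102.4 − 91.1| / 11.0 = 1.0273
For power 0.9 need Φ(δ − z_{0.025}) = 0.9, so δ = z_{0.025} + z_{0.10} = 1.960 + 1.282 = 3.242.
δ = d·√(n/2) ⇒ n = 2(δ/d)² = 2 × (3.242 / 1.0273)² = 19.91.
Round up to the next whole unit.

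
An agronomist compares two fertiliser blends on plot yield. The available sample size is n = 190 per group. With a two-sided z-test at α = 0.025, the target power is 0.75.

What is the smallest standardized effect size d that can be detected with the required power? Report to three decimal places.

Need Φ(δ − 2.241) = 0.75, so δ = 2.241 + 0.674 = 2.916.
(Lower-tail contribution to power is negligible for δ > 0.)
δ = d·√(n/2) ⇒ d = δ/√(n/2) = 2.916/√(190/2) = 0.2992.

d ≈ 0.299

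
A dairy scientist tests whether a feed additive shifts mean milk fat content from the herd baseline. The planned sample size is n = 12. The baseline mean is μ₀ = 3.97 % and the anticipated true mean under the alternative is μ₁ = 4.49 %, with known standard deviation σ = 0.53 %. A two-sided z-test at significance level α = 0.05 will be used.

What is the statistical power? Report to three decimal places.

Standardized effect: d = |μ₁ − μ₀| / σ = |4.49 − 3.97| / 0.53 = 0.9811
Noncentrality parameter: δ = d·√n = 0.9811 × √12 = 3.3987
Critical value for a two-sided test at α = 0.05: z_{α/2} = 1.960.
Power = Φ(δ − 1.960) + Φ(−δ − 1.960) = Φ(1.439) + Φ(-5.359) = 0.9249 + 0.0000 = 0.9249.

Power ≈ 0.925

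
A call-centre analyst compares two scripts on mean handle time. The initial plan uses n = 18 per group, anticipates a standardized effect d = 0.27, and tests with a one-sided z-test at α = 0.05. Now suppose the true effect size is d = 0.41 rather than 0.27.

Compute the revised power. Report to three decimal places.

Power ≈ 0.339

With d = 0.41: δ = d·√(n/2) = 0.41 × √(18/2) = 1.2300. Critical value z_{0.05} = 1.645.
Revised power = Φ(δ − 1.645) = Φ(-0.415) = 0.3391.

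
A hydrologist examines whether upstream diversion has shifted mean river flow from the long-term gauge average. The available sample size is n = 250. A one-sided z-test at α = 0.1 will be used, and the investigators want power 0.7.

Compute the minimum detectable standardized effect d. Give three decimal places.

d ≈ 0.114

Required noncentrality: δ = z_{0.1} + z_{0.30} = 1.282 + 0.524 = 1.806.
δ = d·√n ⇒ d = δ/√n = 1.806/√250 = 0.1142.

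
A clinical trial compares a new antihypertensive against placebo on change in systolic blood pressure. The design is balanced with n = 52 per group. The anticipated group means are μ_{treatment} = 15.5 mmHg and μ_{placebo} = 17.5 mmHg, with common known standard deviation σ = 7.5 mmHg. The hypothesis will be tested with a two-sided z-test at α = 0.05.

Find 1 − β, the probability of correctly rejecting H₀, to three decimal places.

Standardized effect: d = |μ_{treatment} − μ_{placebo}| / σ = |15.5 − 17.5| / 7.5 = 0.2667
Noncentrality parameter: δ = d·√(n/2) = 0.2667 × √(52/2) = 1.3597
Critical value for a two-sided test at α = 0.05: z_{α/2} = 1.960.
Power = Φ(δ − 1.960) + Φ(−δ − 1.960) = Φ(-0.600) + Φ(-3.320) = 0.2742 + 0.0005 = 0.2746.

Power ≈ 0.275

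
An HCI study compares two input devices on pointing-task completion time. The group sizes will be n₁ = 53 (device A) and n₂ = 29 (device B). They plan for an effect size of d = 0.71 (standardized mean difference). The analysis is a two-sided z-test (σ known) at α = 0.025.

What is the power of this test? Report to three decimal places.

Noncentrality parameter: δ = d / √(1/n₁ + 1/n₂) = 0.71 / √(1/53 + 1/29) = 3.0739
Critical value for a two-sided test at α = 0.025: z_{α/2} = 2.241.
Power = Φ(δ − 2.241) + Φ(−δ − 2.241) = Φ(0.832) + Φ(-5.315) = 0.7974 + 0.0000 = 0.7974.

Power ≈ 0.797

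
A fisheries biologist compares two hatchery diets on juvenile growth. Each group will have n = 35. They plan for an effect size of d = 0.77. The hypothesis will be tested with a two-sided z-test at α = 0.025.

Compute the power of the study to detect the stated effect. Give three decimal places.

Noncentrality parameter: δ = d·√(n/2) = 0.77 × √(35/2) = 3.2211
Two-sided α = 0.025 → critical value z_{0.0125} = 2.241.
Power = Φ(δ − 2.241) + Φ(−δ − 2.241) = Φ(0.980) + Φ(-5.463) = 0.8364 + 0.0000 = 0.8364.

Power ≈ 0.836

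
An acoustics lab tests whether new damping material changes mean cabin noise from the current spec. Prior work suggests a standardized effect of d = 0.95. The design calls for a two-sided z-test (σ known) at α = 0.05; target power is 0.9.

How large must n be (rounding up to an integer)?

n = 12

Set Φ(δ − 1.960) = 0.9; then δ − 1.960 = Φ⁻¹(0.9) = 1.282, giving δ = 3.242.
(The Φ(−δ − z_{α/2}) term is vanishingly small for δ > 0 and is dropped in the standard sample-size formula.)
δ = d·√n ⇒ n = (δ/d)² = (3.242 / 0.95)² = 11.64.
Round up to the next whole unit.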